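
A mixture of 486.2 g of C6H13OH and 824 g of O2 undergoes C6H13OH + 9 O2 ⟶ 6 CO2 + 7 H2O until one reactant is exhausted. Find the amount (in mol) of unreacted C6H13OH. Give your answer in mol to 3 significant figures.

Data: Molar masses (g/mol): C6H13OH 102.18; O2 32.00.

n(C6H13OH) = 486.2 / 102.18 = 4.758 mol
n(O2) = 824.0 / 32.00 = 25.75 mol
n/ν for C6H13OH = 4.758/1 = 4.758
n/ν for O2 = 25.75/9 = 2.861
Smallest n/ν is O2 → limiting reagent.
C6H13OH consumed = (1/9) × 25.75 = 2.861 mol
C6H13OH remaining = 4.758 − 2.861 = 1.897 mol

1.90 mol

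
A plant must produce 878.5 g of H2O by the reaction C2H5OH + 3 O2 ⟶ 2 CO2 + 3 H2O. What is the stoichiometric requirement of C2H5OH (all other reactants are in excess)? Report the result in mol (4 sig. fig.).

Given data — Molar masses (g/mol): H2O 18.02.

16.25 mol

n(H2O) = 878.5 / 18.02 = 48.75 mol
n(C2H5OH) = (1/3) × 48.75 = 16.25 mol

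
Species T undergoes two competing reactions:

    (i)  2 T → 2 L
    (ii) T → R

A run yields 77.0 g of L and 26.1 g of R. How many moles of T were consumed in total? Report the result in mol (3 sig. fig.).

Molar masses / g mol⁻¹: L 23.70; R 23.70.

n(L) = 77.0 / 23.70 = 3.249 mol
n(R) = 26.1 / 23.70 = 1.101 mol
n(T) via (i) = (2/2)×3.249 = 3.249 mol
n(T) via (ii) = (1/1)×1.101 = 1.101 mol
total n(T) = 3.249 + 1.101 = 4.350 mol

4.35 mol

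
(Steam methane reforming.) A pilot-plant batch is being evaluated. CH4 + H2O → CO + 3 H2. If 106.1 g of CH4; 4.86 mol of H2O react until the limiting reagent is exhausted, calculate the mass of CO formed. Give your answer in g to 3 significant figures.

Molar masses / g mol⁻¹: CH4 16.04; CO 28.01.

136 g

n(CH4) = 106.1 / 16.04 = 6.615 mol
n(H2O) = 4.860 mol
n/ν for CH4 = 6.615/1 = 6.615
n/ν for H2O = 4.860/1 = 4.860
Smallest n/ν is H2O → limiting reagent.
n(CO) = (1/1) × 4.860 = 4.860 mol
mass = 4.860 × 28.01 = 136.1 g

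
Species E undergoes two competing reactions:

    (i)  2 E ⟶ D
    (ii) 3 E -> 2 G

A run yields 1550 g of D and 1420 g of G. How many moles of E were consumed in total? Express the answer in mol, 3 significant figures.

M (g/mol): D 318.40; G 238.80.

n(D) = 1550 / 318.40 = 4.868 mol
n(G) = 1420 / 238.80 = 5.946 mol
n(E) via (i) = (2/1)×4.868 = 9.736 mol
n(E) via (ii) = (3/2)×5.946 = 8.919 mol
total n(E) = 9.736 + 8.919 = 18.66 mol

18.7 mol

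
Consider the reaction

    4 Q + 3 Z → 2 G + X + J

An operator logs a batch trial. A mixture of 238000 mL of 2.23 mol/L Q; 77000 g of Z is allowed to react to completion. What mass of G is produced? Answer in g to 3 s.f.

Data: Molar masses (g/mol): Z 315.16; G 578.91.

94300 g

n(Q) = 2.23 × 238000/1000 = 530.7 mol
n(Z) = 77000 / 315.16 = 244.3 mol
n/ν for Q = 530.7/4 = 132.7
n/ν for Z = 244.3/3 = 81.43
Smallest n/ν is Z → limiting reagent.
n(G) = (2/3) × 244.3 = 162.9 mol
mass = 162.9 × 578.91 = 94300 g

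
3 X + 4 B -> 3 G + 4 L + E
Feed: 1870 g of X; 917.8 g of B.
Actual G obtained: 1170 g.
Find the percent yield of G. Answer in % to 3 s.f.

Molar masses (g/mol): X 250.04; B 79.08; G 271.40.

n(X) = 1870 / 250.04 = 7.479 mol
n(B) = 917.8 / 79.08 = 11.61 mol
n/ν for X = 7.479/3 = 2.493
n/ν for B = 11.61/4 = 2.903
Smallest n/ν is X → limiting reagent.
theoretical n(G) = (3/3) × 7.479 = 7.479 mol → 2030 g
% yield = 1170 / 2030 × 100 = 57.64 %

57.6 %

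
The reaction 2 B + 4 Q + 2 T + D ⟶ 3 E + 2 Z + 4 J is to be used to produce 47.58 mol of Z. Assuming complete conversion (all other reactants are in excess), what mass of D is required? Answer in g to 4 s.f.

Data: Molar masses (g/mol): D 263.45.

6267 g

n(Z) = 47.58 mol
n(D) = (1/2) × 47.58 = 23.79 mol
mass = 23.79 × 263.45 = 6267 g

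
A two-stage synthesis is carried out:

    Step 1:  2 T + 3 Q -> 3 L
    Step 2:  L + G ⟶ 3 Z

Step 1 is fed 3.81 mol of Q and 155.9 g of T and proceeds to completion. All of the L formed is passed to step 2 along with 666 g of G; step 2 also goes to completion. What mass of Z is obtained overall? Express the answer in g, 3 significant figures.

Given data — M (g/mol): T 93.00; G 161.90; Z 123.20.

929 g

Step 1:
n(Q) = 3.810 mol
n(T) = 155.9 / 93.00 = 1.676 mol
n/ν for Q = 3.810/3 = 1.270
n/ν for T = 1.676/2 = 0.8380
Smallest n/ν is T → limiting reagent.
n(L) produced = (3/2) × 1.676 = 2.514 mol
Step 2:
n(L) available = 2.514 mol
n(G) = 666.0 / 161.90 = 4.114 mol
n/ν for L = 2.514/1 = 2.514
n/ν for G = 4.114/1 = 4.114
Smallest n/ν is L → limiting reagent.
n(Z) = (3/1) × 2.514 = 7.542 mol
mass = 7.542 × 123.20 = 929.2 g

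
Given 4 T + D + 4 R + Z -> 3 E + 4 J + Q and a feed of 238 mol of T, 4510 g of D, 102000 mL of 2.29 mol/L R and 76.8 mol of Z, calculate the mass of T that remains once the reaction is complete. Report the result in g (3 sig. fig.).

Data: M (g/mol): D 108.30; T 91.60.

6540 g

n(T) = 238.0 mol
n(D) = 4510 / 108.30 = 41.64 mol
n(R) = 2.29 × 102000/1000 = 233.6 mol
n(Z) = 76.80 mol
n/ν → T: 59.50, D: 41.64, R: 58.40, Z: 76.80; D is limiting.
T consumed = (4/1) × 41.64 = 166.6 mol
T remaining = 238.0 − 166.6 = 71.40 mol
mass = 71.40 × 91.60 = 6540 g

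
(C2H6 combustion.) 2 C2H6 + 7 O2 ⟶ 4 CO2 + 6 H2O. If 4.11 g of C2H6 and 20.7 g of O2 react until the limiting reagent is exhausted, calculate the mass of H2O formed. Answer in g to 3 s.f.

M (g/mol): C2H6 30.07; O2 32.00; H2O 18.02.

n(C2H6) = 4.110 / 30.07 = 0.1367 mol
n(O2) = 20.70 / 32.00 = 0.6469 mol
n/ν for C2H6 = 0.1367/2 = 0.06835
n/ν for O2 = 0.6469/7 = 0.09241
Smallest n/ν is C2H6 → limiting reagent.
n(H2O) = (6/2) × 0.1367 = 0.4101 mol
mass = 0.4101 × 18.02 = 7.390 g

7.39 g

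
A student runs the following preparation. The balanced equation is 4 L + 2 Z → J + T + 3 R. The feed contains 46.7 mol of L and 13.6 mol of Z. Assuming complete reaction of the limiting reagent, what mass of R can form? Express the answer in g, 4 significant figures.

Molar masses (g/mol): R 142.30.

2903 g

n(L) = 46.70 mol
n(Z) = 13.60 mol
n/ν for L = 46.70/4 = 11.68
n/ν for Z = 13.60/2 = 6.800
Smallest n/ν is Z → limiting reagent.
n(R) = (3/2) × 13.60 = 20.40 mol
mass = 20.40 × 142.30 = 2903 g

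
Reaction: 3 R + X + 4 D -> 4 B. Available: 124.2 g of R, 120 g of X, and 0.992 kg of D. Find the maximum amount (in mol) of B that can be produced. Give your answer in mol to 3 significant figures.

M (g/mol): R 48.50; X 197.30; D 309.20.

2.43 mol

n(R) = 124.2 / 48.50 = 2.561 mol
n(X) = 120.0 / 197.30 = 0.6082 mol
n(D) = 0.9920×1000 / 309.20 = 3.208 mol
n/ν for R = 2.561/3 = 0.8537
n/ν for X = 0.6082/1 = 0.6082
n/ν for D = 3.208/4 = 0.8020
Smallest n/ν is X → limiting reagent.
n(B) = (4/1) × 0.6082 = 2.433 mol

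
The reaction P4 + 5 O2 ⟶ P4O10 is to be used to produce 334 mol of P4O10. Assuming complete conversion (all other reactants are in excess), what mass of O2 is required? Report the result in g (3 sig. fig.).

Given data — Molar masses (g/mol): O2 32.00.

53400 g

n(P4O10) = 334.0 mol
n(O2) = (5/1) × 334.0 = 1670 mol
mass = 1670 × 32.00 = 53440 g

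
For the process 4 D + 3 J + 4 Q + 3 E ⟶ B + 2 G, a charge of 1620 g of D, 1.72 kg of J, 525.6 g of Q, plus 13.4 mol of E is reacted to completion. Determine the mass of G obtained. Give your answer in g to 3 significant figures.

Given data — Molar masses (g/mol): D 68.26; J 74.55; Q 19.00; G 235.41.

n(D) = 1620 / 68.26 = 23.73 mol
n(J) = 1.720×1000 / 74.55 = 23.07 mol
n(Q) = 525.6 / 19.00 = 27.66 mol
n(E) = 13.40 mol
n/ν for D = 23.73/4 = 5.933
n/ν for J = 23.07/3 = 7.690
n/ν for Q = 27.66/4 = 6.915
n/ν for E = 13.40/3 = 4.467
Smallest n/ν is E → limiting reagent.
n(G) = (2/3) × 13.40 = 8.933 mol
mass = 8.933 × 235.41 = 2103 g

2100 g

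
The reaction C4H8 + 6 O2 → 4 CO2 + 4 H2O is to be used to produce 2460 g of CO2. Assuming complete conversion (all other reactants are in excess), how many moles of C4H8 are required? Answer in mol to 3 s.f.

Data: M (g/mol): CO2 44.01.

n(CO2) = 2460 / 44.01 = 55.90 mol
n(C4H8) = (1/4) × 55.90 = 13.98 mol

14.0 mol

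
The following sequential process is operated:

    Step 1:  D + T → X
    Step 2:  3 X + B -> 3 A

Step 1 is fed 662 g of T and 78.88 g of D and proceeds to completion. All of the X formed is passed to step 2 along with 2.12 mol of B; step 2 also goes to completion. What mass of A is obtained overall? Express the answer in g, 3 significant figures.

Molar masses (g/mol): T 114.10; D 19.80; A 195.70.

Step 1:
n(T) = 662.0 / 114.10 = 5.802 mol
n(D) = 78.88 / 19.80 = 3.984 mol
n/ν for T = 5.802/1 = 5.802
n/ν for D = 3.984/1 = 3.984
Smallest n/ν is D → limiting reagent.
n(X) produced = (1/1) × 3.984 = 3.984 mol
Step 2:
n(X) available = 3.984 mol
n(B) = 2.120 mol
n/ν for X = 3.984/3 = 1.328
n/ν for B = 2.120/1 = 2.120
Smallest n/ν is X → limiting reagent.
n(A) = (3/3) × 3.984 = 3.984 mol
mass = 3.984 × 195.70 = 779.7 g

780 g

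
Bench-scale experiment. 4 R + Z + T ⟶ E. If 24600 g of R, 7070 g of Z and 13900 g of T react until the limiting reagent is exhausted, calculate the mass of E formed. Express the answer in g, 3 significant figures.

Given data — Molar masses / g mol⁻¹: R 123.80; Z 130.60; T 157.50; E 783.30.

38900 g

n(R) = 24600 / 123.80 = 198.7 mol
n(Z) = 7070 / 130.60 = 54.13 mol
n(T) = 13900 / 157.50 = 88.25 mol
n/ν for R = 198.7/4 = 49.68
n/ν for Z = 54.13/1 = 54.13
n/ν for T = 88.25/1 = 88.25
Smallest n/ν is R → limiting reagent.
n(E) = (1/4) × 198.7 = 49.68 mol
mass = 49.68 × 783.30 = 38910 g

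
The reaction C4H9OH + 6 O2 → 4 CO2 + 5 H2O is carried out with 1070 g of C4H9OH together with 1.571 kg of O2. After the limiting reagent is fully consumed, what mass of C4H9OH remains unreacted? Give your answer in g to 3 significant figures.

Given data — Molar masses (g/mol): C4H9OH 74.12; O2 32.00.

464 g

n(C4H9OH) = 1070 / 74.12 = 14.44 mol
n(O2) = 1.571×1000 / 32.00 = 49.09 mol
n/ν for C4H9OH = 14.44/1 = 14.44
n/ν for O2 = 49.09/6 = 8.182
Smallest n/ν is O2 → limiting reagent.
C4H9OH consumed = (1/6) × 49.09 = 8.182 mol
C4H9OH remaining = 14.44 − 8.182 = 6.258 mol
mass = 6.258 × 74.12 = 463.8 g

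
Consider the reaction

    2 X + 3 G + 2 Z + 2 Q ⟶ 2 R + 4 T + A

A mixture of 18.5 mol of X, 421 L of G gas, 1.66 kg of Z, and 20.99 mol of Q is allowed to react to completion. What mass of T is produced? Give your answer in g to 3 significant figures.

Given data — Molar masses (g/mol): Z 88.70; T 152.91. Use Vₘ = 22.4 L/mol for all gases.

3830 g

n(X) = 18.50 mol
n(G) = 421.0 / 22.4 = 18.79 mol
n(Z) = 1.660×1000 / 88.70 = 18.71 mol
n(Q) = 20.99 mol
n/ν for X = 18.50/2 = 9.250
n/ν for G = 18.79/3 = 6.263
n/ν for Z = 18.71/2 = 9.355
n/ν for Q = 20.99/2 = 10.50
Smallest n/ν is G → limiting reagent.
n(T) = (4/3) × 18.79 = 25.05 mol
mass = 25.05 × 152.91 = 3830 g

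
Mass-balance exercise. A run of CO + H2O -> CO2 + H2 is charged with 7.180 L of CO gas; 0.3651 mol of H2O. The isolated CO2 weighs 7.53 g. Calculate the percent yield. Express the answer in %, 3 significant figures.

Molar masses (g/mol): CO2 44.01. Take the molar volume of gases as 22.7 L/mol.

n(CO) = 7.180 / 22.7 = 0.3163 mol
n(H2O) = 0.3651 mol
n/ν for CO = 0.3163/1 = 0.3163
n/ν for H2O = 0.3651/1 = 0.3651
Smallest n/ν is CO → limiting reagent.
theoretical n(CO2) = (1/1) × 0.3163 = 0.3163 mol → 13.92 g
% yield = 7.53 / 13.92 × 100 = 54.09 %

54.1 %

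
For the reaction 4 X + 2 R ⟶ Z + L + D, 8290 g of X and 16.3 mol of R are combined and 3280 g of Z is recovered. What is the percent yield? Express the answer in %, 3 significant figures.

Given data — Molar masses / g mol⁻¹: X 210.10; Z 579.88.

n(X) = 8290 / 210.10 = 39.46 mol
n(R) = 16.30 mol
n/ν for X = 39.46/4 = 9.865
n/ν for R = 16.30/2 = 8.150
Smallest n/ν is R → limiting reagent.
theoretical n(Z) = (1/2) × 16.30 = 8.150 mol → 4726 g
% yield = 3280 / 4726 × 100 = 69.40 %

69.4 %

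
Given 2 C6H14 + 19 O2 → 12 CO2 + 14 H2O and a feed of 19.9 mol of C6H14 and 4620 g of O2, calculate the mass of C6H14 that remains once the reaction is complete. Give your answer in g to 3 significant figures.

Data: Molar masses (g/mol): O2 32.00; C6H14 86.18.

405 g

n(C6H14) = 19.90 mol
n(O2) = 4620 / 32.00 = 144.4 mol
n/ν for C6H14 = 19.90/2 = 9.950
n/ν for O2 = 144.4/19 = 7.600
Smallest n/ν is O2 → limiting reagent.
C6H14 consumed = (2/19) × 144.4 = 15.20 mol
C6H14 remaining = 19.90 − 15.20 = 4.700 mol
mass = 4.700 × 86.18 = 405.0 g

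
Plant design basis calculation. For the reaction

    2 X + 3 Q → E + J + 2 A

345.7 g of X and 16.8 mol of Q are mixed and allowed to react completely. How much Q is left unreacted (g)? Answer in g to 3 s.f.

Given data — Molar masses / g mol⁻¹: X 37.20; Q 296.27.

847 g

n(X) = 345.7 / 37.20 = 9.293 mol
n(Q) = 16.80 mol
n/ν → X: 4.647, Q: 5.600; X is limiting.
Q consumed = (3/2) × 9.293 = 13.94 mol
Q remaining = 16.80 − 13.94 = 2.860 mol
mass = 2.860 × 296.27 = 847.3 g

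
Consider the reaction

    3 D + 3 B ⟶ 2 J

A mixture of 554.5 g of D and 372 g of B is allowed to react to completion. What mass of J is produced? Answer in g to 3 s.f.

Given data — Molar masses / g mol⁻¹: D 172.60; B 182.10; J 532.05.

725 g

n(D) = 554.5 / 172.60 = 3.213 mol
n(B) = 372.0 / 182.10 = 2.043 mol
n/ν → D: 1.071, B: 0.6810; B is limiting.
n(J) = (2/3) × 2.043 = 1.362 mol
mass = 1.362 × 532.05 = 724.7 g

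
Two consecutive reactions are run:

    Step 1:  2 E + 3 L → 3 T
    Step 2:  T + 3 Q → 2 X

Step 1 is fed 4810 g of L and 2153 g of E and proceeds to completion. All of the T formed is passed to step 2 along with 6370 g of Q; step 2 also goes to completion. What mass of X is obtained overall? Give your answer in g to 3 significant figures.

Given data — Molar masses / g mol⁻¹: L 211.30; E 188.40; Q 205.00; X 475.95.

9860 g

Step 1:
n(L) = 4810 / 211.30 = 22.76 mol
n(E) = 2153 / 188.40 = 11.43 mol
n/ν for L = 22.76/3 = 7.587
n/ν for E = 11.43/2 = 5.715
Smallest n/ν is E → limiting reagent.
n(T) produced = (3/2) × 11.43 = 17.15 mol
Step 2:
n(T) available = 17.15 mol
n(Q) = 6370 / 205.00 = 31.07 mol
n/ν for T = 17.15/1 = 17.15
n/ν for Q = 31.07/3 = 10.36
Smallest n/ν is Q → limiting reagent.
n(X) = (2/3) × 31.07 = 20.71 mol
mass = 20.71 × 475.95 = 9857 g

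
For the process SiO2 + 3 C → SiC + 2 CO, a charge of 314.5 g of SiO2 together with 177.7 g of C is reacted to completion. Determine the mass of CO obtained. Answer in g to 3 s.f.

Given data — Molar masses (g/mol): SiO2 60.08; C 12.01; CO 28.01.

276 g

n(SiO2) = 314.5 / 60.08 = 5.235 mol
n(C) = 177.7 / 12.01 = 14.80 mol
n/ν for SiO2 = 5.235/1 = 5.235
n/ν for C = 14.80/3 = 4.933
Smallest n/ν is C → limiting reagent.
n(CO) = (2/3) × 14.80 = 9.867 mol
mass = 9.867 × 28.01 = 276.4 g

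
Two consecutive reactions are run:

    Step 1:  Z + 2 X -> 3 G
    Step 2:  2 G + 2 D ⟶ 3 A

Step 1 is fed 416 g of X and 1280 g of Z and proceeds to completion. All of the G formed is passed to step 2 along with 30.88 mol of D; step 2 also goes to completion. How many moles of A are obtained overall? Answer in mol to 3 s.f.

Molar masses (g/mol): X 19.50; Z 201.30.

28.6 mol

Step 1:
n(X) = 416.0 / 19.50 = 21.33 mol
n(Z) = 1280 / 201.30 = 6.359 mol
n/ν → X: 10.67, Z: 6.359; Z is limiting.
n(G) produced = (3/1) × 6.359 = 19.08 mol
Step 2:
n(G) available = 19.08 mol
n(D) = 30.88 mol
n/ν → G: 9.540, D: 15.44; G is limiting.
n(A) = (3/2) × 19.08 = 28.62 mol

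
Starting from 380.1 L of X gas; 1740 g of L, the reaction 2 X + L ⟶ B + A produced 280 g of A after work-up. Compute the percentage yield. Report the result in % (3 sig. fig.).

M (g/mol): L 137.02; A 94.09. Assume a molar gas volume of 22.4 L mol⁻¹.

n(X) = 380.1 / 22.4 = 16.97 mol
n(L) = 1740 / 137.02 = 12.70 mol
n/ν → X: 8.485, L: 12.70; X is limiting.
theoretical n(A) = (1/2) × 16.97 = 8.485 mol → 798.4 g
% yield = 280 / 798.4 × 100 = 35.07 %

35.1 %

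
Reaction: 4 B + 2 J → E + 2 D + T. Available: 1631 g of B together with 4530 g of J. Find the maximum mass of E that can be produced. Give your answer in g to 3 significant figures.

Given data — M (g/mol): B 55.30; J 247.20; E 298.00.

n(B) = 1631 / 55.30 = 29.49 mol
n(J) = 4530 / 247.20 = 18.33 mol
n/ν → B: 7.373, J: 9.165; B is limiting.
n(E) = (1/4) × 29.49 = 7.373 mol
mass = 7.373 × 298.00 = 2197 g

2200 g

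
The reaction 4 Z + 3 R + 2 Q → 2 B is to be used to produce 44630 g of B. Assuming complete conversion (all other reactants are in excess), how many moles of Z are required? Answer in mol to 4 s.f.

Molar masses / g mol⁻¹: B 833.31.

107.1 mol

n(B) = 44630 / 833.31 = 53.56 mol
n(Z) = (4/2) × 53.56 = 107.1 mol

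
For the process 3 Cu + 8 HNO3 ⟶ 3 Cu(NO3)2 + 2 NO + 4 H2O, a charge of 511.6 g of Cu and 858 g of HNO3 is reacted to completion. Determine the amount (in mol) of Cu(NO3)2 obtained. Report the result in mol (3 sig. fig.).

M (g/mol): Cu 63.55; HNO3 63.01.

n(Cu) = 511.6 / 63.55 = 8.050 mol
n(HNO3) = 858.0 / 63.01 = 13.62 mol
n/ν for Cu = 8.050/3 = 2.683
n/ν for HNO3 = 13.62/8 = 1.703
Smallest n/ν is HNO3 → limiting reagent.
n(Cu(NO3)2) = (3/8) × 13.62 = 5.108 mol

5.11 mol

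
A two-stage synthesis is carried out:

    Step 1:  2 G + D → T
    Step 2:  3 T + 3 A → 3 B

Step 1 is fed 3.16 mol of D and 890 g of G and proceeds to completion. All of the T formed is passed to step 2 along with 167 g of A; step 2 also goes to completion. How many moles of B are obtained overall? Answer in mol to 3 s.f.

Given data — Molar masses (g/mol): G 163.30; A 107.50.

1.55 mol

Step 1:
n(D) = 3.160 mol
n(G) = 890.0 / 163.30 = 5.450 mol
n/ν for D = 3.160/1 = 3.160
n/ν for G = 5.450/2 = 2.725
Smallest n/ν is G → limiting reagent.
n(T) produced = (1/2) × 5.450 = 2.725 mol
Step 2:
n(T) available = 2.725 mol
n(A) = 167.0 / 107.50 = 1.553 mol
n/ν for T = 2.725/3 = 0.9083
n/ν for A = 1.553/3 = 0.5177
Smallest n/ν is A → limiting reagent.
n(B) = (3/3) × 1.553 = 1.553 mol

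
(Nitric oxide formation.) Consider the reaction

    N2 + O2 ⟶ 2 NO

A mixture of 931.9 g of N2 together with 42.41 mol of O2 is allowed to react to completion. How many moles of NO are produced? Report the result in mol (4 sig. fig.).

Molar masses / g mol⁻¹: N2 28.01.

n(N2) = 931.9 / 28.01 = 33.27 mol
n(O2) = 42.41 mol
n/ν → N2: 33.27, O2: 42.41; N2 is limiting.
n(NO) = (2/1) × 33.27 = 66.54 mol

66.54 mol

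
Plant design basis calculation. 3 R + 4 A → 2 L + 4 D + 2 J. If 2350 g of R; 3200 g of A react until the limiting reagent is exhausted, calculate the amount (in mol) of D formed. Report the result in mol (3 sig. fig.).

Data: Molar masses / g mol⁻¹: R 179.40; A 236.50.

n(R) = 2350 / 179.40 = 13.10 mol
n(A) = 3200 / 236.50 = 13.53 mol
n/ν for R = 13.10/3 = 4.367
n/ν for A = 13.53/4 = 3.383
Smallest n/ν is A → limiting reagent.
n(D) = (4/4) × 13.53 = 13.53 mol

13.5 mol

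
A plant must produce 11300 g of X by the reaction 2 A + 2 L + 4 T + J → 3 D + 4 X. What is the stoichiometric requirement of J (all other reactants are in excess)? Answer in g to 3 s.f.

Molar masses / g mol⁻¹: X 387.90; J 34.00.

n(X) = 11300 / 387.90 = 29.13 mol
n(J) = (1/4) × 29.13 = 7.283 mol
mass = 7.283 × 34.00 = 247.6 g

248 g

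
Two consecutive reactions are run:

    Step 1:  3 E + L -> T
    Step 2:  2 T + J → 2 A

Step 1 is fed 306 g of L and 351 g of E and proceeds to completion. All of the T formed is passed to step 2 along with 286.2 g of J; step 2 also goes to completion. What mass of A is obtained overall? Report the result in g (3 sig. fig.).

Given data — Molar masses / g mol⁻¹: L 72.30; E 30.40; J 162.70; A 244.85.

861 g

Step 1:
n(L) = 306.0 / 72.30 = 4.232 mol
n(E) = 351.0 / 30.40 = 11.55 mol
n/ν → L: 4.232, E: 3.850; E is limiting.
n(T) produced = (1/3) × 11.55 = 3.850 mol
Step 2:
n(T) available = 3.850 mol
n(J) = 286.2 / 162.70 = 1.759 mol
n/ν → T: 1.925, J: 1.759; J is limiting.
n(A) = (2/1) × 1.759 = 3.518 mol
mass = 3.518 × 244.85 = 861.4 g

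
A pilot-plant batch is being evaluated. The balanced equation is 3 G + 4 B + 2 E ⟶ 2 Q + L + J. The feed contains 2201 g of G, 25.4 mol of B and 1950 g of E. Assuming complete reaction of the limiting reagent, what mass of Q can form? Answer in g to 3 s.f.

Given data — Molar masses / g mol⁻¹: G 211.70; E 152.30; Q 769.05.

5330 g

n(G) = 2201 / 211.70 = 10.40 mol
n(B) = 25.40 mol
n(E) = 1950 / 152.30 = 12.80 mol
n/ν → G: 3.467, B: 6.350, E: 6.400; G is limiting.
n(Q) = (2/3) × 10.40 = 6.933 mol
mass = 6.933 × 769.05 = 5332 g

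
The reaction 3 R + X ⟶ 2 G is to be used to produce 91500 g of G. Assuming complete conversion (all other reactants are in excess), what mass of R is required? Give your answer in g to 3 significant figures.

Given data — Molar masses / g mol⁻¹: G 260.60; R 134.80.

71000 g

n(G) = 91500 / 260.60 = 351.1 mol
n(R) = (3/2) × 351.1 = 526.7 mol
mass = 526.7 × 134.80 = 71000 g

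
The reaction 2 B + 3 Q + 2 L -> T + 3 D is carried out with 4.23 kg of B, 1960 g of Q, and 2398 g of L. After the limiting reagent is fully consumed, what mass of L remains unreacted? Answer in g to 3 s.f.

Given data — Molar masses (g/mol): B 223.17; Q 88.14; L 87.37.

1100 g

n(B) = 4.230×1000 / 223.17 = 18.95 mol
n(Q) = 1960 / 88.14 = 22.24 mol
n(L) = 2398 / 87.37 = 27.45 mol
n/ν for B = 18.95/2 = 9.475
n/ν for Q = 22.24/3 = 7.413
n/ν for L = 27.45/2 = 13.73
Smallest n/ν is Q → limiting reagent.
L consumed = (2/3) × 22.24 = 14.83 mol
L remaining = 27.45 − 14.83 = 12.62 mol
mass = 12.62 × 87.37 = 1103 g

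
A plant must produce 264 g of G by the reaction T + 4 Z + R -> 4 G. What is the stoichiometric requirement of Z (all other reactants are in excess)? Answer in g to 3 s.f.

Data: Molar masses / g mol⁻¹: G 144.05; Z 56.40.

103 g

n(G) = 264 / 144.05 = 1.833 mol
n(Z) = (4/4) × 1.833 = 1.833 mol
mass = 1.833 × 56.40 = 103.4 g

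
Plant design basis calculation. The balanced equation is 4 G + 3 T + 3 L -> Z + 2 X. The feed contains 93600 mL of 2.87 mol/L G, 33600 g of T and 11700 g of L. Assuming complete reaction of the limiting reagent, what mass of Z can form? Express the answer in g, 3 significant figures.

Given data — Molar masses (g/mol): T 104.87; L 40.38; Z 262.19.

n(G) = 2.87 × 93600/1000 = 268.6 mol
n(T) = 33600 / 104.87 = 320.4 mol
n(L) = 11700 / 40.38 = 289.7 mol
n/ν for G = 268.6/4 = 67.15
n/ν for T = 320.4/3 = 106.8
n/ν for L = 289.7/3 = 96.57
Smallest n/ν is G → limiting reagent.
n(Z) = (1/4) × 268.6 = 67.15 mol
mass = 67.15 × 262.19 = 17610 g

17600 g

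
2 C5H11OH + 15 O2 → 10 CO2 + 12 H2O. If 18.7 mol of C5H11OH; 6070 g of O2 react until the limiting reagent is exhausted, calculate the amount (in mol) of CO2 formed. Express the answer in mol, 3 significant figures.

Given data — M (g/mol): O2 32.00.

93.5 mol

n(C5H11OH) = 18.70 mol
n(O2) = 6070 / 32.00 = 189.7 mol
n/ν → C5H11OH: 9.350, O2: 12.65; C5H11OH is limiting.
n(CO2) = (10/2) × 18.70 = 93.50 mol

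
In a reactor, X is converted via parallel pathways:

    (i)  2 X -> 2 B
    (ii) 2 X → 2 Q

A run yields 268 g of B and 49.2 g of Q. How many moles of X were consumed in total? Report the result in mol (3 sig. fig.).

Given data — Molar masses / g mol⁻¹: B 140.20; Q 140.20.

2.26 mol

n(B) = 268 / 140.20 = 1.912 mol
n(Q) = 49.2 / 140.20 = 0.3509 mol
n(X) via (i) = (2/2)×1.912 = 1.912 mol
n(X) via (ii) = (2/2)×0.3509 = 0.3509 mol
total n(X) = 1.912 + 0.3509 = 2.263 mol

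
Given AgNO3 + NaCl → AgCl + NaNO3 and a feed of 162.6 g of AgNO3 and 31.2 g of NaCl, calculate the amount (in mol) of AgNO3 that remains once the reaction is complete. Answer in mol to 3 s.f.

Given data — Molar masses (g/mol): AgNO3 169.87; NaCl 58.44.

n(AgNO3) = 162.6 / 169.87 = 0.9572 mol
n(NaCl) = 31.20 / 58.44 = 0.5339 mol
n/ν for AgNO3 = 0.9572/1 = 0.9572
n/ν for NaCl = 0.5339/1 = 0.5339
Smallest n/ν is NaCl → limiting reagent.
AgNO3 consumed = (1/1) × 0.5339 = 0.5339 mol
AgNO3 remaining = 0.9572 − 0.5339 = 0.4233 mol

0.423 mol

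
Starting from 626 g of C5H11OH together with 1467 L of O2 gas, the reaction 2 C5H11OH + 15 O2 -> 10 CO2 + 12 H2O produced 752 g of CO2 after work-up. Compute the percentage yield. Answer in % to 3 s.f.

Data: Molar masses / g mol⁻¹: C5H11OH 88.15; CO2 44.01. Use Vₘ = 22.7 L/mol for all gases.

48.1 %

n(C5H11OH) = 626.0 / 88.15 = 7.102 mol
n(O2) = 1467 / 22.7 = 64.63 mol
n/ν for C5H11OH = 7.102/2 = 3.551
n/ν for O2 = 64.63/15 = 4.309
Smallest n/ν is C5H11OH → limiting reagent.
theoretical n(CO2) = (10/2) × 7.102 = 35.51 mol → 1563 g
% yield = 752 / 1563 × 100 = 48.11 %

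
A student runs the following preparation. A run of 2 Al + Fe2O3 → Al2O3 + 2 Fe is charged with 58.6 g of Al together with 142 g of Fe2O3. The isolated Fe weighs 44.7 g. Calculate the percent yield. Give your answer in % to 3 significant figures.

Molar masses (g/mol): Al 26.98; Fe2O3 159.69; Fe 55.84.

45.0 %

n(Al) = 58.60 / 26.98 = 2.172 mol
n(Fe2O3) = 142.0 / 159.69 = 0.8892 mol
n/ν for Al = 2.172/2 = 1.086
n/ν for Fe2O3 = 0.8892/1 = 0.8892
Smallest n/ν is Fe2O3 → limiting reagent.
theoretical n(Fe) = (2/1) × 0.8892 = 1.778 mol → 99.28 g
% yield = 44.7 / 99.28 × 100 = 45.02 %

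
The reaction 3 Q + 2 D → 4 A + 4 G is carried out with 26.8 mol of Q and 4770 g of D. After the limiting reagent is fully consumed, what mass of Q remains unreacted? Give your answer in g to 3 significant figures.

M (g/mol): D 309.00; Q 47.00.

171 g

n(Q) = 26.80 mol
n(D) = 4770 / 309.00 = 15.44 mol
n/ν for Q = 26.80/3 = 8.933
n/ν for D = 15.44/2 = 7.720
Smallest n/ν is D → limiting reagent.
Q consumed = (3/2) × 15.44 = 23.16 mol
Q remaining = 26.80 − 23.16 = 3.640 mol
mass = 3.640 × 47.00 = 171.1 g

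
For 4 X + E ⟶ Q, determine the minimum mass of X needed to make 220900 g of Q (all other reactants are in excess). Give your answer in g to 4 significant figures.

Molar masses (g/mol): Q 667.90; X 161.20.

n(Q) = 220900 / 667.90 = 330.7 mol
n(X) = (4/1) × 330.7 = 1323 mol
mass = 1323 × 161.20 = 213300 g

213300 g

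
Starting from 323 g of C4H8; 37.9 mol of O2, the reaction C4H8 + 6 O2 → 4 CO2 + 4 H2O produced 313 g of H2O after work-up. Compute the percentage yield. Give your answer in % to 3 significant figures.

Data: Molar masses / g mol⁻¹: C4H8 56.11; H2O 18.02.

n(C4H8) = 323.0 / 56.11 = 5.757 mol
n(O2) = 37.90 mol
n/ν for C4H8 = 5.757/1 = 5.757
n/ν for O2 = 37.90/6 = 6.317
Smallest n/ν is C4H8 → limiting reagent.
theoretical n(H2O) = (4/1) × 5.757 = 23.03 mol → 415.0 g
% yield = 313 / 415.0 × 100 = 75.42 %

75.4 %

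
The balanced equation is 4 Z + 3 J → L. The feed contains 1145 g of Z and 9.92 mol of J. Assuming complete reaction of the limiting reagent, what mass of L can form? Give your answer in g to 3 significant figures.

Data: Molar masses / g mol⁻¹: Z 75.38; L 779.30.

2580 g

n(Z) = 1145 / 75.38 = 15.19 mol
n(J) = 9.920 mol
n/ν → Z: 3.798, J: 3.307; J is limiting.
n(L) = (1/3) × 9.920 = 3.307 mol
mass = 3.307 × 779.30 = 2577 g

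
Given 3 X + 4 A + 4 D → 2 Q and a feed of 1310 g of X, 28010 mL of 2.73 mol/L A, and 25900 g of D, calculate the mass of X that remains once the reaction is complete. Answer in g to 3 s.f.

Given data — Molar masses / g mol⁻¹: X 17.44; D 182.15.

310 g

n(X) = 1310 / 17.44 = 75.11 mol
n(A) = 2.73 × 28010/1000 = 76.47 mol
n(D) = 25900 / 182.15 = 142.2 mol
n/ν for X = 75.11/3 = 25.04
n/ν for A = 76.47/4 = 19.12
n/ν for D = 142.2/4 = 35.55
Smallest n/ν is A → limiting reagent.
X consumed = (3/4) × 76.47 = 57.35 mol
X remaining = 75.11 − 57.35 = 17.76 mol
mass = 17.76 × 17.44 = 309.7 g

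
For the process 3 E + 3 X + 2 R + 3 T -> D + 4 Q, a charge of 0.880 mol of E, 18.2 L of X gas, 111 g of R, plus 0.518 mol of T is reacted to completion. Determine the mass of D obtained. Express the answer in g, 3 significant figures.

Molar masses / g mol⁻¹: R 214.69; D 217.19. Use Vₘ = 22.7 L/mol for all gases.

n(E) = 0.8800 mol
n(X) = 18.20 / 22.7 = 0.8018 mol
n(R) = 111.0 / 214.69 = 0.5170 mol
n(T) = 0.5180 mol
n/ν → E: 0.2933, X: 0.2673, R: 0.2585, T: 0.1727; T is limiting.
n(D) = (1/3) × 0.5180 = 0.1727 mol
mass = 0.1727 × 217.19 = 37.51 g

37.5 g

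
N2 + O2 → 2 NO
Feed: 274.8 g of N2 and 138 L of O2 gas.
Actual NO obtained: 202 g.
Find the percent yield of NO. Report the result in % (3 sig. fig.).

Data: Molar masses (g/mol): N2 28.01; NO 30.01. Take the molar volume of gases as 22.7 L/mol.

n(N2) = 274.8 / 28.01 = 9.811 mol
n(O2) = 138.0 / 22.7 = 6.079 mol
n/ν for N2 = 9.811/1 = 9.811
n/ν for O2 = 6.079/1 = 6.079
Smallest n/ν is O2 → limiting reagent.
theoretical n(NO) = (2/1) × 6.079 = 12.16 mol → 364.9 g
% yield = 202 / 364.9 × 100 = 55.36 %

55.4 %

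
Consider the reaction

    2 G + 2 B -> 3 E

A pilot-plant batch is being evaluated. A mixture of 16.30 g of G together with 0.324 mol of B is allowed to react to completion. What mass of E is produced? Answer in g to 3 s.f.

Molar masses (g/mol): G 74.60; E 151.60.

49.7 g

n(G) = 16.30 / 74.60 = 0.2185 mol
n(B) = 0.3240 mol
n/ν for G = 0.2185/2 = 0.1093
n/ν for B = 0.3240/2 = 0.1620
Smallest n/ν is G → limiting reagent.
n(E) = (3/2) × 0.2185 = 0.3278 mol
mass = 0.3278 × 151.60 = 49.69 g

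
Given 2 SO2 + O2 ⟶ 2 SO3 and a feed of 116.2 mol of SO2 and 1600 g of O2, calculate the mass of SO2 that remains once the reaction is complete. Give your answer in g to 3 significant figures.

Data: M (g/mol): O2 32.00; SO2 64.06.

n(SO2) = 116.2 mol
n(O2) = 1600 / 32.00 = 50.00 mol
n/ν for SO2 = 116.2/2 = 58.10
n/ν for O2 = 50.00/1 = 50.00
Smallest n/ν is O2 → limiting reagent.
SO2 consumed = (2/1) × 50.00 = 100.0 mol
SO2 remaining = 116.2 − 100.0 = 16.20 mol
mass = 16.20 × 64.06 = 1038 g

1040 g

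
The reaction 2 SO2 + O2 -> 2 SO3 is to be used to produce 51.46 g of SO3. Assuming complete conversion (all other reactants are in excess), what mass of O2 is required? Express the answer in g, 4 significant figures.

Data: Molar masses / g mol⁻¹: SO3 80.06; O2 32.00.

10.28 g

n(SO3) = 51.46 / 80.06 = 0.6428 mol
n(O2) = (1/2) × 0.6428 = 0.3214 mol
mass = 0.3214 × 32.00 = 10.28 g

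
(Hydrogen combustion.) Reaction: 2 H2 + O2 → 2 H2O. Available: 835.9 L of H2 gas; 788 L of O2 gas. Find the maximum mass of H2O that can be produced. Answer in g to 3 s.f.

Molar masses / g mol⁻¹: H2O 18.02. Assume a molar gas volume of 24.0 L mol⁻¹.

n(H2) = 835.9 / 24.0 = 34.83 mol
n(O2) = 788.0 / 24.0 = 32.83 mol
n/ν → H2: 17.42, O2: 32.83; H2 is limiting.
n(H2O) = (2/2) × 34.83 = 34.83 mol
mass = 34.83 × 18.02 = 627.6 g

628 g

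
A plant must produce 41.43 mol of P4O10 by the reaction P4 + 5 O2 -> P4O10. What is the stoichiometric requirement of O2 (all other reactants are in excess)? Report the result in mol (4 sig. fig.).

n(P4O10) = 41.43 mol
n(O2) = (5/1) × 41.43 = 207.2 mol

207.2 mol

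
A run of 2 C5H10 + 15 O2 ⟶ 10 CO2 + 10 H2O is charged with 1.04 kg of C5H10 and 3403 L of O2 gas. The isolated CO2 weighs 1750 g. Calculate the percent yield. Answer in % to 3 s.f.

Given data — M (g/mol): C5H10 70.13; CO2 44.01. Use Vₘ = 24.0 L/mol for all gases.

n(C5H10) = 1.040×1000 / 70.13 = 14.83 mol
n(O2) = 3403 / 24.0 = 141.8 mol
n/ν → C5H10: 7.415, O2: 9.453; C5H10 is limiting.
theoretical n(CO2) = (10/2) × 14.83 = 74.15 mol → 3263 g
% yield = 1750 / 3263 × 100 = 53.63 %

53.6 %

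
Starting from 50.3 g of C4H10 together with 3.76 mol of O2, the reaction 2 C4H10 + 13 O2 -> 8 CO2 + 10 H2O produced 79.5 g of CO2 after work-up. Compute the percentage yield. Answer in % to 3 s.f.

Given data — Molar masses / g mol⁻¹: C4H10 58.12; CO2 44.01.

78.1 %

n(C4H10) = 50.30 / 58.12 = 0.8655 mol
n(O2) = 3.760 mol
n/ν for C4H10 = 0.8655/2 = 0.4328
n/ν for O2 = 3.760/13 = 0.2892
Smallest n/ν is O2 → limiting reagent.
theoretical n(CO2) = (8/13) × 3.760 = 2.314 mol → 101.8 g
% yield = 79.5 / 101.8 × 100 = 78.09 %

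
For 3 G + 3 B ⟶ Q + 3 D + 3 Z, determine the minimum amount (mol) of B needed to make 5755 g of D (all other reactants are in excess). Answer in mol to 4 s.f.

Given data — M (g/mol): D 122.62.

46.93 mol

n(D) = 5755 / 122.62 = 46.93 mol
n(B) = (3/3) × 46.93 = 46.93 mol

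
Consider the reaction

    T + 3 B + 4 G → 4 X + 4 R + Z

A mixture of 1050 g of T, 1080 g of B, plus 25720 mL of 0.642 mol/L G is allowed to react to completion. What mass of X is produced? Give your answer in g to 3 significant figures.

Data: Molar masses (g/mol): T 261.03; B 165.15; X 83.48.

n(T) = 1050 / 261.03 = 4.023 mol
n(B) = 1080 / 165.15 = 6.540 mol
n(G) = 0.642 × 25720/1000 = 16.51 mol
n/ν for T = 4.023/1 = 4.023
n/ν for B = 6.540/3 = 2.180
n/ν for G = 16.51/4 = 4.128
Smallest n/ν is B → limiting reagent.
n(X) = (4/3) × 6.540 = 8.720 mol
mass = 8.720 × 83.48 = 727.9 g

728 g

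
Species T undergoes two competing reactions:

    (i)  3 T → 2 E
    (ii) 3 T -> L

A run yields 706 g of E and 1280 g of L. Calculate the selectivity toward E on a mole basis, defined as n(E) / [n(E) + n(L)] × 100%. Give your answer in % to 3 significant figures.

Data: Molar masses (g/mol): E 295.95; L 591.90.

n(E) = 706 / 295.95 = 2.386 mol
n(L) = 1280 / 591.90 = 2.163 mol
selectivity = 2.386/(2.386+2.163) × 100 = 52.45 %

52.5 %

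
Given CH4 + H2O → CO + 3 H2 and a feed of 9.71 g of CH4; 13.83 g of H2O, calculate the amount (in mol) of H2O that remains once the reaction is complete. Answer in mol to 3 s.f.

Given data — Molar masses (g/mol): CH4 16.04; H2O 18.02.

0.162 mol

n(CH4) = 9.710 / 16.04 = 0.6054 mol
n(H2O) = 13.83 / 18.02 = 0.7675 mol
n/ν → CH4: 0.6054, H2O: 0.7675; CH4 is limiting.
H2O consumed = (1/1) × 0.6054 = 0.6054 mol
H2O remaining = 0.7675 − 0.6054 = 0.1621 mol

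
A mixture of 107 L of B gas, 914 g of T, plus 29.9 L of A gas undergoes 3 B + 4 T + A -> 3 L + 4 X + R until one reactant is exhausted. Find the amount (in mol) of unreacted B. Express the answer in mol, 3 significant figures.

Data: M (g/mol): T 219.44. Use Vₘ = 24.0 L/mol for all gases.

n(B) = 107.0 / 24.0 = 4.458 mol
n(T) = 914.0 / 219.44 = 4.165 mol
n(A) = 29.90 / 24.0 = 1.246 mol
n/ν for B = 4.458/3 = 1.486
n/ν for T = 4.165/4 = 1.041
n/ν for A = 1.246/1 = 1.246
Smallest n/ν is T → limiting reagent.
B consumed = (3/4) × 4.165 = 3.124 mol
B remaining = 4.458 − 3.124 = 1.334 mol

1.33 mol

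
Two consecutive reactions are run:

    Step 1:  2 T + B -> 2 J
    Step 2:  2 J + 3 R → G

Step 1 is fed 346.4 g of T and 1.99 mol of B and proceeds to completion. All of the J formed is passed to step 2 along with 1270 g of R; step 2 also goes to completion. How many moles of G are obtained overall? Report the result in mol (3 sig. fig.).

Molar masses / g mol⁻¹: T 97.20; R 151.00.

1.78 mol

Step 1:
n(T) = 346.4 / 97.20 = 3.564 mol
n(B) = 1.990 mol
n/ν → T: 1.782, B: 1.990; T is limiting.
n(J) produced = (2/2) × 3.564 = 3.564 mol
Step 2:
n(J) available = 3.564 mol
n(R) = 1270 / 151.00 = 8.411 mol
n/ν → J: 1.782, R: 2.804; J is limiting.
n(G) = (1/2) × 3.564 = 1.782 mol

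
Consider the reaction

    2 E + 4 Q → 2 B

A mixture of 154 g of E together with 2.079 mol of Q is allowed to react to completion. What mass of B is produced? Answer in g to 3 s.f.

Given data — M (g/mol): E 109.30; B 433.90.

451 g

n(E) = 154.0 / 109.30 = 1.409 mol
n(Q) = 2.079 mol
n/ν for E = 1.409/2 = 0.7045
n/ν for Q = 2.079/4 = 0.5198
Smallest n/ν is Q → limiting reagent.
n(B) = (2/4) × 2.079 = 1.040 mol
mass = 1.040 × 433.90 = 451.3 g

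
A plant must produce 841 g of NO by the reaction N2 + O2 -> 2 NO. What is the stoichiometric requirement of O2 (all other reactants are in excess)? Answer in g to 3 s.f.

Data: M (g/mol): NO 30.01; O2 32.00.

448 g

n(NO) = 841 / 30.01 = 28.02 mol
n(O2) = (1/2) × 28.02 = 14.01 mol
mass = 14.01 × 32.00 = 448.3 g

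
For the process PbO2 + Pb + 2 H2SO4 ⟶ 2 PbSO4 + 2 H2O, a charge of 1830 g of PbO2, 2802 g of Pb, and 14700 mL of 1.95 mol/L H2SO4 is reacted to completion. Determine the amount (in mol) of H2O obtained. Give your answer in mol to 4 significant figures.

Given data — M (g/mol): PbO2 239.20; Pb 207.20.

15.30 mol

n(PbO2) = 1830 / 239.20 = 7.651 mol
n(Pb) = 2802 / 207.20 = 13.52 mol
n(H2SO4) = 1.95 × 14700/1000 = 28.67 mol
n/ν for PbO2 = 7.651/1 = 7.651
n/ν for Pb = 13.52/1 = 13.52
n/ν for H2SO4 = 28.67/2 = 14.34
Smallest n/ν is PbO2 → limiting reagent.
n(H2O) = (2/1) × 7.651 = 15.30 mol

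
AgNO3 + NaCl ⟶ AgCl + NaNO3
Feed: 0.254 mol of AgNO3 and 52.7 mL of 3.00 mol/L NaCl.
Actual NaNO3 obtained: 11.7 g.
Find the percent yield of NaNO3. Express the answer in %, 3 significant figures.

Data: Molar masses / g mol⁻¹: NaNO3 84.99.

n(AgNO3) = 0.2540 mol
n(NaCl) = 3.00 × 52.70/1000 = 0.1581 mol
n/ν for AgNO3 = 0.2540/1 = 0.2540
n/ν for NaCl = 0.1581/1 = 0.1581
Smallest n/ν is NaCl → limiting reagent.
theoretical n(NaNO3) = (1/1) × 0.1581 = 0.1581 mol → 13.44 g
% yield = 11.7 / 13.44 × 100 = 87.05 %

87.1 %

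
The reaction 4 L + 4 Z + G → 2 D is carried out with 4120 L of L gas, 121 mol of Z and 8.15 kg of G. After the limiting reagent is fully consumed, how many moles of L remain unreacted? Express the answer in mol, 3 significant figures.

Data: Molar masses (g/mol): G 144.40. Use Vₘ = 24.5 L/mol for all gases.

n(L) = 4120 / 24.5 = 168.2 mol
n(Z) = 121.0 mol
n(G) = 8.150×1000 / 144.40 = 56.44 mol
n/ν → L: 42.05, Z: 30.25, G: 56.44; Z is limiting.
L consumed = (4/4) × 121.0 = 121.0 mol
L remaining = 168.2 − 121.0 = 47.20 mol

47.2 mol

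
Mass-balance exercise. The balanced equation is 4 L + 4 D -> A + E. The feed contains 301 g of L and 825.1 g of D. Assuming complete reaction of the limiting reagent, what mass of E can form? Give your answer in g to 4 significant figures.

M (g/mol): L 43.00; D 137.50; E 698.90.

1048 g

n(L) = 301.0 / 43.00 = 7.000 mol
n(D) = 825.1 / 137.50 = 6.001 mol
n/ν → L: 1.750, D: 1.500; D is limiting.
n(E) = (1/4) × 6.001 = 1.500 mol
mass = 1.500 × 698.90 = 1048 g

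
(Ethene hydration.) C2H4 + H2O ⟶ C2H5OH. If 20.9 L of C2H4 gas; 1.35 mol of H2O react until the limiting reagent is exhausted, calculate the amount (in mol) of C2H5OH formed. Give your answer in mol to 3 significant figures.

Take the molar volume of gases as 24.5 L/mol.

n(C2H4) = 20.90 / 24.5 = 0.8531 mol
n(H2O) = 1.350 mol
n/ν for C2H4 = 0.8531/1 = 0.8531
n/ν for H2O = 1.350/1 = 1.350
Smallest n/ν is C2H4 → limiting reagent.
n(C2H5OH) = (1/1) × 0.8531 = 0.8531 mol

0.853 mol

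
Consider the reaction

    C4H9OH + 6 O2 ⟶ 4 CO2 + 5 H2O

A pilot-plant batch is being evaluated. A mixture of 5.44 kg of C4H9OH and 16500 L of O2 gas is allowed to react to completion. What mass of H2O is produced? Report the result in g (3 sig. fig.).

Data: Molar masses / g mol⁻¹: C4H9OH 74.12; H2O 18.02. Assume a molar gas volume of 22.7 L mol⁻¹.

n(C4H9OH) = 5.440×1000 / 74.12 = 73.39 mol
n(O2) = 16500 / 22.7 = 726.9 mol
n/ν for C4H9OH = 73.39/1 = 73.39
n/ν for O2 = 726.9/6 = 121.2
Smallest n/ν is C4H9OH → limiting reagent.
n(H2O) = (5/1) × 73.39 = 367.0 mol
mass = 367.0 × 18.02 = 6613 g

6610 g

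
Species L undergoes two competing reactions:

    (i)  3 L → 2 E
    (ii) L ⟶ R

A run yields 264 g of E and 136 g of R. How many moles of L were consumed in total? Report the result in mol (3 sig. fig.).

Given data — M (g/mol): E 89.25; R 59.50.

n(E) = 264 / 89.25 = 2.958 mol
n(R) = 136 / 59.50 = 2.286 mol
n(L) via (i) = (3/2)×2.958 = 4.437 mol
n(L) via (ii) = (1/1)×2.286 = 2.286 mol
total n(L) = 4.437 + 2.286 = 6.723 mol

6.72 mol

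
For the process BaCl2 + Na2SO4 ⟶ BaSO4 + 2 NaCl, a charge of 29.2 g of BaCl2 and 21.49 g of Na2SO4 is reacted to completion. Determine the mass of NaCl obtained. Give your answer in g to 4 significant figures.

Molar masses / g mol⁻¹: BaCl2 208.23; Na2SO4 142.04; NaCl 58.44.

16.39 g

n(BaCl2) = 29.20 / 208.23 = 0.1402 mol
n(Na2SO4) = 21.49 / 142.04 = 0.1513 mol
n/ν for BaCl2 = 0.1402/1 = 0.1402
n/ν for Na2SO4 = 0.1513/1 = 0.1513
Smallest n/ν is BaCl2 → limiting reagent.
n(NaCl) = (2/1) × 0.1402 = 0.2804 mol
mass = 0.2804 × 58.44 = 16.39 g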